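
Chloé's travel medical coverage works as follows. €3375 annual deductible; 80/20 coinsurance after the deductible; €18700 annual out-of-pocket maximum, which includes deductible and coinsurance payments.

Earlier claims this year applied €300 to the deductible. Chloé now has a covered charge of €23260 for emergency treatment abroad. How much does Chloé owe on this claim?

€7112

Remaining deductible: €3375 − €300 = €3075.
After the €3075 deductible portion, €23260 − €3075 = €20185 is subject to coinsurance.
20% of €20185 = €4037 falls to the traveler.
So the traveler owes €3075 + €4037 = €7112 before any cap.
Total out-of-pocket so far would be €300 + €7112 = €7412, below the €18700 cap — no reduction.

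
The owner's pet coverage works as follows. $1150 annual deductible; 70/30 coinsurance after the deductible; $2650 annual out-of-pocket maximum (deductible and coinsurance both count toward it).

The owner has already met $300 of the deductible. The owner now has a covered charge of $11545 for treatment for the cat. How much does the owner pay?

$2350

Remaining deductible: $1150 − $300 = $850.
After the $850 deductible portion, $11545 − $850 = $10695 is subject to coinsurance.
Coinsurance: $10695 × 30% = $3208.50.
So the owner owes $850 + $3208.50 = $4058.50 before any cap.
Year-to-date out-of-pocket would reach $300 + $4058.50 = $4358.50, above the $2650 maximum, so the owner pays only $2650 − $300 = $2350.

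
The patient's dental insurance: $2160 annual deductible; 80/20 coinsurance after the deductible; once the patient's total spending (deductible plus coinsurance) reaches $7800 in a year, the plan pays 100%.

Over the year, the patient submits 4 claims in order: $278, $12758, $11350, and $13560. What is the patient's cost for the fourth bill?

Bill 1, $278: entire amount goes to the deductible. Cost to patient: $278. OOP to date $278.
Bill 2, $12758: deductible takes $1882, $10876 remains; 20% of $10876 = $2175.20. Patient pays $4057.20; OOP now $4335.20.
Bill 3, $11350: deductible already satisfied, so patient's share is 20% × $11350 = $2270. Cost to patient: $2270. OOP to date $6605.20.
Bill 4, $13560: 20% coinsurance on $13560 = $2712. That would push OOP to $9317.20, over the $7800 cap, so patient pays $7800 − $6605.20 = $1194.80.

$1194.80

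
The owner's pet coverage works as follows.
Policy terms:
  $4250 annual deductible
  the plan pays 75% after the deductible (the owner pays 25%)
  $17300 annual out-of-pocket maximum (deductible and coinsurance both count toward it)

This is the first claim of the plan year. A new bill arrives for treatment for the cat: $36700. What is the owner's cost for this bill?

$12362.50

Deductible not yet touched, so the first $4250 of the bill goes to the deductible.
That leaves $36700 − $4250 = $32450 for coinsurance.
Owner's 25% share of $32450 is $8112.50.
Owner responsibility before any cap: $4250 + $8112.50 = $12362.50.
Total out-of-pocket so far would be $0 + $12362.50 = $12362.50, below the $17300 cap — no reduction.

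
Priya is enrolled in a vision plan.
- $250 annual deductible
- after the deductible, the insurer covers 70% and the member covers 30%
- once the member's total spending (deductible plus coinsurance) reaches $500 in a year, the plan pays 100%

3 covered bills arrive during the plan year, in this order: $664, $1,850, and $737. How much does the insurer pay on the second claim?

$1,724.20

Claim 1 — $664: $250 finishes the deductible; $414 goes to coinsurance; 30% of $414 = $124.20. Member pays $374.20; OOP now $374.20. Plan pays $664 − $374.20 = $289.80.
Claim 2 — $1,850: deductible already satisfied, so member's share is 30% × $1,850 = $555. That would push OOP to $929.20, over the $500 cap, so member pays $500 − $374.20 = $125.80. Insurer: $1,850 − $125.80 = $1,724.20.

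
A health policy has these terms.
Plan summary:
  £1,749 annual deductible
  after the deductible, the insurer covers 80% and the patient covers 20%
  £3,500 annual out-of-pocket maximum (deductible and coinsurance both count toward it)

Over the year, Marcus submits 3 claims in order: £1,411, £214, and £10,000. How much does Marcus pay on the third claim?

£1,875

Claim 1 (£1,411): entire amount goes to the deductible. Patient owes £1,411 (running OOP £1,411).
Claim 2 (£214): all of it applies to the deductible. Patient owes £214 (running OOP £1,625).
Claim 3 (£10,000): £124 to deductible, leaving £9,876; 20% of £9,876 = £1,975.20. Deductible plus coinsurance: £124 + £1,975.20 = £2,099.20. That would push OOP to £3,724.20, over the £3,500 cap, so patient pays £3,500 − £1,625 = £1,875.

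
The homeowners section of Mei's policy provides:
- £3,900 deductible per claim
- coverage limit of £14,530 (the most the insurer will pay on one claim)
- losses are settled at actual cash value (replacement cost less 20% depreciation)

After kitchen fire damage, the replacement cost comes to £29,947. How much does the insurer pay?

Depreciate 20%: the covered value is £29,947 × 0.8 = £23,957.60.
Subtract the deductible: £23,957.60 − £3,900 = £20,057.60.
The £14,530 per-incident cap binds; insurer pays £14,530.

£14,530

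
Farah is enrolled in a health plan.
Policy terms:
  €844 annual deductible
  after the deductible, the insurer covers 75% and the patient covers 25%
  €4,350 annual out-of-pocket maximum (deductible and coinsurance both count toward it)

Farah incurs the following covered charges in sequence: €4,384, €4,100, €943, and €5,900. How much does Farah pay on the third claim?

€235.75

#1 (€4,384): deductible takes €844, €3,540 remains; 25% of €3,540 = €885. Cost to patient: €1,729. OOP to date €1,729.
#2 (€4,100): deductible met; 25% of €4,100 = €1,025. Patient pays €1,025; OOP now €2,754.
#3 (€943): deductible already satisfied, so patient's share is 25% × €943 = €235.75. Patient owes €235.75 (running OOP €2,989.75).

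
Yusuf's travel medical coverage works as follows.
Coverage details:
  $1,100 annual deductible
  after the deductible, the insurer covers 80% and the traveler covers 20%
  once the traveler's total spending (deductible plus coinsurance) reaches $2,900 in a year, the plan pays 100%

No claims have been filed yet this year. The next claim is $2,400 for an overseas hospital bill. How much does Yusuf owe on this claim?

The full $1,100 deductible is still open; $1,100 of this bill applies to it.
After the $1,100 deductible portion, $2,400 − $1,100 = $1,300 is subject to coinsurance.
Traveler's 20% share of $1,300 is $260.
So the traveler owes $1,100 + $260 = $1,360 before any cap.
Year-to-date out-of-pocket becomes $0 + $1,360 = $1,360, still under the $2,900 maximum, so no cap applies.

$1,360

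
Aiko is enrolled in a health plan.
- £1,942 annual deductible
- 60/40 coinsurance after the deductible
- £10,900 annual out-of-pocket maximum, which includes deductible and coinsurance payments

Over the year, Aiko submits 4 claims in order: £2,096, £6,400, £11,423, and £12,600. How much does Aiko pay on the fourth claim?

£1,767.20

Bill 1, £2,096: £1,942 finishes the deductible; £154 goes to coinsurance; coinsurance £154 × 40% = £61.60. Patient owes £2,003.60 (running OOP £2,003.60).
Bill 2, £6,400: deductible met; 40% of £6,400 = £2,560. Patient pays £2,560; OOP now £4,563.60.
Bill 3, £11,423: 40% coinsurance on £11,423 = £4,569.20. Patient pays £4,569.20; OOP now £9,132.80.
Bill 4, £12,600: deductible already satisfied, so patient's share is 40% × £12,600 = £5,040. OOP would hit £14,172.80 > £10,900, so the cap limits the patient to £10,900 − £9,132.80 = £1,767.20.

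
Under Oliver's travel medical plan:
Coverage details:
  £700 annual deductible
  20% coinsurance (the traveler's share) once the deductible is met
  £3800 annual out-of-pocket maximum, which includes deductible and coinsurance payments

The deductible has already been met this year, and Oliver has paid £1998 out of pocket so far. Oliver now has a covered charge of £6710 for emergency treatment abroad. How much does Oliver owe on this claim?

£1342

With the deductible met, the entire £6710 is subject to coinsurance.
20% of £6710 = £1342 falls to the traveler.
Cumulative spending £1998 + £1342 = £3340 stays under the £3800 maximum.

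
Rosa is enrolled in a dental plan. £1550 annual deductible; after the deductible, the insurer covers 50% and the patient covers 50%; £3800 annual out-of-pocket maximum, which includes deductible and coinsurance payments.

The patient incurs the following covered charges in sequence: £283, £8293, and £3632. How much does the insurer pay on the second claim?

£4776

Claim 1 — £283: all of it applies to the deductible. Patient pays £283; OOP now £283. Plan pays £283 − £283 = £0.
Claim 2 — £8293: deductible takes £1267, £7026 remains; coinsurance £7026 × 50% = £3513. Deductible plus coinsurance: £1267 + £3513 = £4780. OOP would hit £5063 > £3800, so the cap limits the patient to £3800 − £283 = £3517. Insurer: £8293 − £3517 = £4776.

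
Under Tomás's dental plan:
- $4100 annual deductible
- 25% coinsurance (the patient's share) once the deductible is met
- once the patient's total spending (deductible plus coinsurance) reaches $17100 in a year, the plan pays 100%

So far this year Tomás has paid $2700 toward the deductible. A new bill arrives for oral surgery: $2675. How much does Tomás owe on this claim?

$2700 of the $4100 deductible is already met, leaving $1400.
That leaves $2675 − $1400 = $1275 for coinsurance.
Patient's 25% share of $1275 is $318.75.
So the patient owes $1400 + $318.75 = $1718.75 before any cap.
Year-to-date out-of-pocket becomes $2700 + $1718.75 = $4418.75, still under the $17100 maximum, so no cap applies.

$1718.75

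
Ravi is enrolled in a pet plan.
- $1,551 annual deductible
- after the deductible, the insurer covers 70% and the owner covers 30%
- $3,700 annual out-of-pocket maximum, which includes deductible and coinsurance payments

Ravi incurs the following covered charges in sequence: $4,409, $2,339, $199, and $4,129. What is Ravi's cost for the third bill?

$59.70

Bill 1, $4,409: deductible takes $1,551, $2,858 remains; 30% of $2,858 = $857.40. Cost to owner: $2,408.40. OOP to date $2,408.40.
Bill 2, $2,339: deductible already satisfied, so owner's share is 30% × $2,339 = $701.70. Owner pays $701.70; OOP now $3,110.10.
Bill 3, $199: 30% coinsurance on $199 = $59.70. Owner owes $59.70 (running OOP $3,169.80).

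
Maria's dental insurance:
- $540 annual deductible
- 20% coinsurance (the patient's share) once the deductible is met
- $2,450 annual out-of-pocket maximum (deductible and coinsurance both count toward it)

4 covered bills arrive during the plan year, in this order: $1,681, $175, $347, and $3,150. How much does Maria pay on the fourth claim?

$630

Bill 1, $1,681: $540 finishes the deductible; $1,141 goes to coinsurance; patient's 20% is $228.20. Patient owes $768.20 (running OOP $768.20).
Bill 2, $175: 20% coinsurance on $175 = $35. Cost to patient: $35. OOP to date $803.20.
Bill 3, $347: deductible met; 20% of $347 = $69.40. Patient pays $69.40; OOP now $872.60.
Bill 4, $3,150: deductible already satisfied, so patient's share is 20% × $3,150 = $630. Cost to patient: $630. OOP to date $1,502.60.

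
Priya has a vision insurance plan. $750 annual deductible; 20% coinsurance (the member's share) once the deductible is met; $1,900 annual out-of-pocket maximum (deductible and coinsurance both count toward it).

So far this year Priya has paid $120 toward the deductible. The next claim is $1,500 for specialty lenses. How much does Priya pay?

Deductible still to meet: $750 − $120 = $630.
That leaves $1,500 − $630 = $870 for coinsurance.
20% of $870 = $174 falls to the member.
Member responsibility before any cap: $630 + $174 = $804.
Cumulative spending $120 + $804 = $924 stays under the $1,900 maximum.

$804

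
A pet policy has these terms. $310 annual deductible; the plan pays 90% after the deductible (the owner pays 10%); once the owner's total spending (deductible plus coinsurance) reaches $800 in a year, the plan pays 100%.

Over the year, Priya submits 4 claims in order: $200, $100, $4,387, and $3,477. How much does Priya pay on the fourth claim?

$52.30

Claim 1 — $200: all of it applies to the deductible. Cost to owner: $200. OOP to date $200.
Claim 2 — $100: all of it applies to the deductible. Owner owes $100 (running OOP $300).
Claim 3 — $4,387: deductible takes $10, $4,377 remains; 10% of $4,377 = $437.70. Owner owes $447.70 (running OOP $747.70).
Claim 4 — $3,477: 10% coinsurance on $3,477 = $347.70. OOP would hit $1,095.40 > $800, so the cap limits the owner to $800 − $747.70 = $52.30.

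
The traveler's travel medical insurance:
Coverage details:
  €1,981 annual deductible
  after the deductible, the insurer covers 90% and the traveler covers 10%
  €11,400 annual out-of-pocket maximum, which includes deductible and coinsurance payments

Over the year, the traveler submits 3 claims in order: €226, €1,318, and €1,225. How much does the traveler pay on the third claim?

#1 (€226): fully absorbed by the deductible. Cost to traveler: €226. OOP to date €226.
#2 (€1,318): all of it applies to the deductible. Cost to traveler: €1,318. OOP to date €1,544.
#3 (€1,225): €437 finishes the deductible; €788 goes to coinsurance; 10% of €788 = €78.80. Cost to traveler: €515.80. OOP to date €2,059.80.

€515.80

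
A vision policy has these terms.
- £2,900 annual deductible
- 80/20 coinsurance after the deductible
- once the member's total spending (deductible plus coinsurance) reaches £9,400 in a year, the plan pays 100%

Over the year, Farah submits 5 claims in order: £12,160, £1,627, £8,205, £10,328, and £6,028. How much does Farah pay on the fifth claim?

Claim 1 (£12,160): £2,900 to deductible, leaving £9,260; 20% of £9,260 = £1,852. Cost to member: £4,752. OOP to date £4,752.
Claim 2 (£1,627): deductible met; 20% of £1,627 = £325.40. Member pays £325.40; OOP now £5,077.40.
Claim 3 (£8,205): deductible met; 20% of £8,205 = £1,641. Member pays £1,641; OOP now £6,718.40.
Claim 4 (£10,328): deductible met; 20% of £10,328 = £2,065.60. Member pays £2,065.60; OOP now £8,784.
Claim 5 (£6,028): 20% coinsurance on £6,028 = £1,205.60. Adding that to £8,784 gives £9,989.60, past the £9,400 cap; member pays only £9,400 − £8,784 = £616.

£616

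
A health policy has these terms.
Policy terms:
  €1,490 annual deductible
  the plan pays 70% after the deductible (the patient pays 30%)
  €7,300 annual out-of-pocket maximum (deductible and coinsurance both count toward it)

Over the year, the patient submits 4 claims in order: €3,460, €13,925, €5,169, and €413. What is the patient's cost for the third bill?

Claim 1 — €3,460: €1,490 to deductible, leaving €1,970; patient's 30% is €591. Patient pays €2,081; OOP now €2,081.
Claim 2 — €13,925: deductible met; 30% of €13,925 = €4,177.50. Patient pays €4,177.50; OOP now €6,258.50.
Claim 3 — €5,169: deductible met; 30% of €5,169 = €1,550.70. That would push OOP to €7,809.20, over the €7,300 cap, so patient pays €7,300 − €6,258.50 = €1,041.50.

€1,041.50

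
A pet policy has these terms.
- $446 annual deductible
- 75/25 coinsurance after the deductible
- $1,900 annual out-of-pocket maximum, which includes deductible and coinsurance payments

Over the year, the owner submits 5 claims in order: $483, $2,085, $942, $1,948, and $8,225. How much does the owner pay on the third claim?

Claim 1 ($483): $446 finishes the deductible; $37 goes to coinsurance; 25% of $37 = $9.25. Cost to owner: $455.25. OOP to date $455.25.
Claim 2 ($2,085): 25% coinsurance on $2,085 = $521.25. Owner owes $521.25 (running OOP $976.50).
Claim 3 ($942): 25% coinsurance on $942 = $235.50. Owner owes $235.50 (running OOP $1,212).

$235.50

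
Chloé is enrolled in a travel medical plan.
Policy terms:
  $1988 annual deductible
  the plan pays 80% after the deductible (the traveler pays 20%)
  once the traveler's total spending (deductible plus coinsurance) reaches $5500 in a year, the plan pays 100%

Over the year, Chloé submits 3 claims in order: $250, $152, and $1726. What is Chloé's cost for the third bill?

Claim 1 — $250: all of it applies to the deductible. Traveler pays $250; OOP now $250.
Claim 2 — $152: all of it applies to the deductible. Cost to traveler: $152. OOP to date $402.
Claim 3 — $1726: deductible takes $1586, $140 remains; traveler's 20% is $28. Cost to traveler: $1614. OOP to date $2016.

$1614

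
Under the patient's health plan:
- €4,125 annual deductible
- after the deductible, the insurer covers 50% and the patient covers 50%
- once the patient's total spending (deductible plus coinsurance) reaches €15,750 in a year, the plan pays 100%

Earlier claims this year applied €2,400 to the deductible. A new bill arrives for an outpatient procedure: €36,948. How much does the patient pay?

Deductible still to meet: €4,125 − €2,400 = €1,725.
After the €1,725 deductible portion, €36,948 − €1,725 = €35,223 is subject to coinsurance.
Coinsurance: €35,223 × 50% = €17,611.50.
Patient responsibility before any cap: €1,725 + €17,611.50 = €19,336.50.
Adding €19,336.50 to the €2,400 already spent would give €21,736.50, which exceeds the €15,750 cap; the patient pays just €15,750 − €2,400 = €13,350.

€13,350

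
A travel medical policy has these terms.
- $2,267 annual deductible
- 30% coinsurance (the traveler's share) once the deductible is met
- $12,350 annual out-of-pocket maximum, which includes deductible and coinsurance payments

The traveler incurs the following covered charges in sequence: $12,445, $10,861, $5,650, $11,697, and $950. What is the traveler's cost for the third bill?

$1,695

Claim 1 ($12,445): deductible takes $2,267, $10,178 remains; coinsurance $10,178 × 30% = $3,053.40. Traveler owes $5,320.40 (running OOP $5,320.40).
Claim 2 ($10,861): deductible already satisfied, so traveler's share is 30% × $10,861 = $3,258.30. Traveler pays $3,258.30; OOP now $8,578.70.
Claim 3 ($5,650): deductible already satisfied, so traveler's share is 30% × $5,650 = $1,695. Traveler pays $1,695; OOP now $10,273.70.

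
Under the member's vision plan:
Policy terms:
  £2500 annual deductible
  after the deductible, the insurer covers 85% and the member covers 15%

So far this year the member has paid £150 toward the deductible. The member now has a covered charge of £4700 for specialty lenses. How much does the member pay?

£2702.50

Remaining deductible: £2500 − £150 = £2350.
The remaining £2350 (= £4700 − £2350) moves to coinsurance.
15% of £2350 = £352.50 falls to the member.
Member responsibility: £2350 + £352.50 = £2702.50.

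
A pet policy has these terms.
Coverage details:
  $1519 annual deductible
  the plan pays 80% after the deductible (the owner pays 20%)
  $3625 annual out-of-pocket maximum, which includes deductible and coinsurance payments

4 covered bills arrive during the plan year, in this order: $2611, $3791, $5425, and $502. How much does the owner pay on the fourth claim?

$44.40

#1 ($2611): deductible takes $1519, $1092 remains; 20% of $1092 = $218.40. Owner owes $1737.40 (running OOP $1737.40).
#2 ($3791): 20% coinsurance on $3791 = $758.20. Owner owes $758.20 (running OOP $2495.60).
#3 ($5425): deductible already satisfied, so owner's share is 20% × $5425 = $1085. Owner pays $1085; OOP now $3580.60.
#4 ($502): deductible already satisfied, so owner's share is 20% × $502 = $100.40. Adding that to $3580.60 gives $3681, past the $3625 cap; owner pays only $3625 − $3580.60 = $44.40.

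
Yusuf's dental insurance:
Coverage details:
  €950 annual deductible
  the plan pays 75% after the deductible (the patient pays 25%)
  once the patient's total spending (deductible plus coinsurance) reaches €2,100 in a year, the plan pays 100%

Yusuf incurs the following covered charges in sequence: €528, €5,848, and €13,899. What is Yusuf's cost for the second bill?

€1,572

Bill 1, €528: all of it applies to the deductible. Patient owes €528 (running OOP €528).
Bill 2, €5,848: €422 finishes the deductible; €5,426 goes to coinsurance; patient's 25% is €1,356.50. Claim cost before the cap: €422 + €1,356.50 = €1,778.50. OOP would hit €2,306.50 > €2,100, so the cap limits the patient to €2,100 − €528 = €1,572.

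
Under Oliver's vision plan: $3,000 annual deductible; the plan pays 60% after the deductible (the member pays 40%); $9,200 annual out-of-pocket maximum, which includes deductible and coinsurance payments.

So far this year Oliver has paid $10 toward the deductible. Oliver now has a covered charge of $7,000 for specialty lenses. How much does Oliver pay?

$4,594

Remaining deductible: $3,000 − $10 = $2,990.
After the $2,990 deductible portion, $7,000 − $2,990 = $4,010 is subject to coinsurance.
Coinsurance: $4,010 × 40% = $1,604.
So the member owes $2,990 + $1,604 = $4,594 before any cap.
Year-to-date out-of-pocket becomes $10 + $4,594 = $4,604, still under the $9,200 maximum, so no cap applies.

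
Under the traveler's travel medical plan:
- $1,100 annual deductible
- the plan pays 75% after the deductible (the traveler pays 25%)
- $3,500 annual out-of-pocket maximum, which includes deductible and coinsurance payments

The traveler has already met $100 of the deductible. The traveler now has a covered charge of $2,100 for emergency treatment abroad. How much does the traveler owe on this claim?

Remaining deductible: $1,100 − $100 = $1,000.
The remaining $1,100 (= $2,100 − $1,000) moves to coinsurance.
Traveler's 25% share of $1,100 is $275.
So the traveler owes $1,000 + $275 = $1,275 before any cap.
Cumulative spending $100 + $1,275 = $1,375 stays under the $3,500 maximum.

$1,275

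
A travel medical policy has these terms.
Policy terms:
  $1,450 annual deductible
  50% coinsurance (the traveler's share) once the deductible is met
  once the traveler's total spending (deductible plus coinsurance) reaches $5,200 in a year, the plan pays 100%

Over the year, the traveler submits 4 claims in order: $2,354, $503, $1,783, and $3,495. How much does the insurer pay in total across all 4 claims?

$3,342.50

Bill 1, $2,354: $1,450 to deductible, leaving $904; 50% of $904 = $452. Traveler owes $1,902 (running OOP $1,902). Plan pays $2,354 − $1,902 = $452.
Bill 2, $503: deductible already satisfied, so traveler's share is 50% × $503 = $251.50. Cost to traveler: $251.50. OOP to date $2,153.50. Plan pays $503 − $251.50 = $251.50.
Bill 3, $1,783: deductible already satisfied, so traveler's share is 50% × $1,783 = $891.50. Traveler owes $891.50 (running OOP $3,045). Insurer: $1,783 − $891.50 = $891.50.
Bill 4, $3,495: deductible already satisfied, so traveler's share is 50% × $3,495 = $1,747.50. Cost to traveler: $1,747.50. OOP to date $4,792.50. Plan pays $3,495 − $1,747.50 = $1,747.50.
Insurer total = bills − traveler's total = $8,135 − $4,792.50 = $3,342.50.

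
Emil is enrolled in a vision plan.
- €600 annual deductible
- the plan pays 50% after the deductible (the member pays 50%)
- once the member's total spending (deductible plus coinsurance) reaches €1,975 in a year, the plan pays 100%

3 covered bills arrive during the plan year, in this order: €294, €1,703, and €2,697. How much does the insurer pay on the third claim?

Claim 1 (€294): all of it applies to the deductible. Cost to member: €294. OOP to date €294. Plan pays €294 − €294 = €0.
Claim 2 (€1,703): €306 finishes the deductible; €1,397 goes to coinsurance; coinsurance €1,397 × 50% = €698.50. Cost to member: €1,004.50. OOP to date €1,298.50. Plan pays €1,703 − €1,004.50 = €698.50.
Claim 3 (€2,697): deductible met; 50% of €2,697 = €1,348.50. Adding that to €1,298.50 gives €2,647, past the €1,975 cap; member pays only €1,975 − €1,298.50 = €676.50. Insurer: €2,697 − €676.50 = €2,020.50.

€2,020.50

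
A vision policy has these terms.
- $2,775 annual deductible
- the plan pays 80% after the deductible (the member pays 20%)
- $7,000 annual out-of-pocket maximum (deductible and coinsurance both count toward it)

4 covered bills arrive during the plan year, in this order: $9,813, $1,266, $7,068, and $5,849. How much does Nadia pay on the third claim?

Bill 1, $9,813: $2,775 finishes the deductible; $7,038 goes to coinsurance; 20% of $7,038 = $1,407.60. Member owes $4,182.60 (running OOP $4,182.60).
Bill 2, $1,266: deductible met; 20% of $1,266 = $253.20. Cost to member: $253.20. OOP to date $4,435.80.
Bill 3, $7,068: deductible already satisfied, so member's share is 20% × $7,068 = $1,413.60. Member pays $1,413.60; OOP now $5,849.40.

$1,413.60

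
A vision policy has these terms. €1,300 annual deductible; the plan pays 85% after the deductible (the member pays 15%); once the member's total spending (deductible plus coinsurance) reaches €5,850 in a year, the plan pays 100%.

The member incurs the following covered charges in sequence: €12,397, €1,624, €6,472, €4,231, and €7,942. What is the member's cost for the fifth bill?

€1,036.40

Bill 1, €12,397: deductible takes €1,300, €11,097 remains; 15% of €11,097 = €1,664.55. Member owes €2,964.55 (running OOP €2,964.55).
Bill 2, €1,624: 15% coinsurance on €1,624 = €243.60. Member pays €243.60; OOP now €3,208.15.
Bill 3, €6,472: 15% coinsurance on €6,472 = €970.80. Member pays €970.80; OOP now €4,178.95.
Bill 4, €4,231: 15% coinsurance on €4,231 = €634.65. Cost to member: €634.65. OOP to date €4,813.60.
Bill 5, €7,942: deductible already satisfied, so member's share is 15% × €7,942 = €1,191.30. OOP would hit €6,004.90 > €5,850, so the cap limits the member to €5,850 − €4,813.60 = €1,036.40.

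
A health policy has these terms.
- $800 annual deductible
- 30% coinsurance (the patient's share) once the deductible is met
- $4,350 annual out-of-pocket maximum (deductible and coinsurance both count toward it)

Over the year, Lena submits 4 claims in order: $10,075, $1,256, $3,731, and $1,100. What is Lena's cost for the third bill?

$390.70

Claim 1 — $10,075: $800 finishes the deductible; $9,275 goes to coinsurance; 30% of $9,275 = $2,782.50. Cost to patient: $3,582.50. OOP to date $3,582.50.
Claim 2 — $1,256: deductible met; 30% of $1,256 = $376.80. Cost to patient: $376.80. OOP to date $3,959.30.
Claim 3 — $3,731: deductible met; 30% of $3,731 = $1,119.30. Adding that to $3,959.30 gives $5,078.60, past the $4,350 cap; patient pays only $4,350 − $3,959.30 = $390.70.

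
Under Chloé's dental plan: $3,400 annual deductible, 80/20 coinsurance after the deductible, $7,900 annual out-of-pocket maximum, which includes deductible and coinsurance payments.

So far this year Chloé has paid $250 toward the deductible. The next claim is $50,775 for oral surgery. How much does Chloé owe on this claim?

$7,650

Remaining deductible: $3,400 − $250 = $3,150.
After the $3,150 deductible portion, $50,775 − $3,150 = $47,625 is subject to coinsurance.
Patient's 20% share of $47,625 is $9,525.
Patient responsibility before any cap: $3,150 + $9,525 = $12,675.
Adding $12,675 to the $250 already spent would give $12,925, which exceeds the $7,900 cap; the patient pays just $7,900 − $250 = $7,650.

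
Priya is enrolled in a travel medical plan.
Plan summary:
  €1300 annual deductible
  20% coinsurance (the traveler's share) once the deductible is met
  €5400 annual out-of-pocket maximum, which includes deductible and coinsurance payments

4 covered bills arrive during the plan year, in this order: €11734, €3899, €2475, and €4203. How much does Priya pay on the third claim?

€495

#1 (€11734): €1300 to deductible, leaving €10434; traveler's 20% is €2086.80. Traveler pays €3386.80; OOP now €3386.80.
#2 (€3899): deductible met; 20% of €3899 = €779.80. Traveler pays €779.80; OOP now €4166.60.
#3 (€2475): 20% coinsurance on €2475 = €495. Traveler pays €495; OOP now €4661.60.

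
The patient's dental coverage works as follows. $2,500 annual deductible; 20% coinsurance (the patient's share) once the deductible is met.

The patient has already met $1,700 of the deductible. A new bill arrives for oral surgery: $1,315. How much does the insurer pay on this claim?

$1,700 of the $2,500 deductible is already met, leaving $800.
The remaining $515 (= $1,315 − $800) moves to coinsurance.
Coinsurance: $515 × 20% = $103.
Patient responsibility: $800 + $103 = $903.
The insurer covers the remainder: $1,315 − $903 = $412.

$412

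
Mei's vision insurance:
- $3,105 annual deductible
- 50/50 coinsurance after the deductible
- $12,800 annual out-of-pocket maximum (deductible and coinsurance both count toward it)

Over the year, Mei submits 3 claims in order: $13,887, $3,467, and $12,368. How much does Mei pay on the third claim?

Claim 1 ($13,887): deductible takes $3,105, $10,782 remains; 50% of $10,782 = $5,391. Cost to member: $8,496. OOP to date $8,496.
Claim 2 ($3,467): 50% coinsurance on $3,467 = $1,733.50. Cost to member: $1,733.50. OOP to date $10,229.50.
Claim 3 ($12,368): deductible already satisfied, so member's share is 50% × $12,368 = $6,184. That would push OOP to $16,413.50, over the $12,800 cap, so member pays $12,800 − $10,229.50 = $2,570.50.

$2,570.50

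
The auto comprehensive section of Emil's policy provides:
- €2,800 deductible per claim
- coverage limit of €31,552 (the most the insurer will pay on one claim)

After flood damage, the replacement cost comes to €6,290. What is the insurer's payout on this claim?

€3,490

Less the €2,800 deductible: €6,290 − €2,800 = €3,490.
€3,490 is within the €31,552 limit, so the insurer pays €3,490.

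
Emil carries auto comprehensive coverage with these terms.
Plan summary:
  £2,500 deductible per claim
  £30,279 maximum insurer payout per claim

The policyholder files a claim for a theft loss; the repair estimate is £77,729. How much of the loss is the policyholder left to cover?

£47,450

Subtract the deductible: £77,729 − £2,500 = £75,229.
£75,229 exceeds the £30,279 limit, so the insurer pays the limit: £30,279.
Out of pocket: £77,729 − £30,279 = £47,450.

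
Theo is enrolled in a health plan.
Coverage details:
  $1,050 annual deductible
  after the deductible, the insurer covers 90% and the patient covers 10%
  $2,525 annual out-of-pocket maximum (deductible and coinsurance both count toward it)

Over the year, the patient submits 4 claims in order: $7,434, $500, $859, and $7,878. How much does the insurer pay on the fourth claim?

Claim 1 ($7,434): deductible takes $1,050, $6,384 remains; 10% of $6,384 = $638.40. Cost to patient: $1,688.40. OOP to date $1,688.40. Insurer: $7,434 − $1,688.40 = $5,745.60.
Claim 2 ($500): deductible already satisfied, so patient's share is 10% × $500 = $50. Patient pays $50; OOP now $1,738.40. Plan pays $500 − $50 = $450.
Claim 3 ($859): deductible already satisfied, so patient's share is 10% × $859 = $85.90. Patient owes $85.90 (running OOP $1,824.30). Insurer: $859 − $85.90 = $773.10.
Claim 4 ($7,878): deductible met; 10% of $7,878 = $787.80. Adding that to $1,824.30 gives $2,612.10, past the $2,525 cap; patient pays only $2,525 − $1,824.30 = $700.70. Insurer: $7,878 − $700.70 = $7,177.30.

$7,177.30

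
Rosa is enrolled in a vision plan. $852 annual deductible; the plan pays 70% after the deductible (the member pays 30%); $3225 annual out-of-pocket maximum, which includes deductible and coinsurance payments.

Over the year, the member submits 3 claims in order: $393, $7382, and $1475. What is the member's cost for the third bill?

Bill 1, $393: entire amount goes to the deductible. Cost to member: $393. OOP to date $393.
Bill 2, $7382: $459 to deductible, leaving $6923; coinsurance $6923 × 30% = $2076.90. Member pays $2535.90; OOP now $2928.90.
Bill 3, $1475: 30% coinsurance on $1475 = $442.50. That would push OOP to $3371.40, over the $3225 cap, so member pays $3225 − $2928.90 = $296.10.

$296.10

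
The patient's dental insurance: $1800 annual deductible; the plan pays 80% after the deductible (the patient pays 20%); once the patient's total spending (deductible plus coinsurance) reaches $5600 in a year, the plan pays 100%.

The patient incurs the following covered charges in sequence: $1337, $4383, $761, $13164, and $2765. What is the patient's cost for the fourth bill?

Claim 1 ($1337): entire amount goes to the deductible. Patient owes $1337 (running OOP $1337).
Claim 2 ($4383): $463 to deductible, leaving $3920; 20% of $3920 = $784. Patient owes $1247 (running OOP $2584).
Claim 3 ($761): deductible already satisfied, so patient's share is 20% × $761 = $152.20. Patient owes $152.20 (running OOP $2736.20).
Claim 4 ($13164): deductible already satisfied, so patient's share is 20% × $13164 = $2632.80. Patient pays $2632.80; OOP now $5369.

$2632.80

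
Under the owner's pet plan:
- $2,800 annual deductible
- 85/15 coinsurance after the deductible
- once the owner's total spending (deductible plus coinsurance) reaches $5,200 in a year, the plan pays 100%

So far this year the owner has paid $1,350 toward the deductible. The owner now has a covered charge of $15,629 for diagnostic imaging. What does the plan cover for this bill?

$1,350 of the $2,800 deductible is already met, leaving $1,450.
After the $1,450 deductible portion, $15,629 − $1,450 = $14,179 is subject to coinsurance.
Coinsurance: $14,179 × 15% = $2,126.85.
So the owner owes $1,450 + $2,126.85 = $3,576.85 before any cap.
Year-to-date out-of-pocket becomes $1,350 + $3,576.85 = $4,926.85, still under the $5,200 maximum, so no cap applies.
Insurer pays the balance: $15,629 − $3,576.85 = $12,052.15.

$12,052.15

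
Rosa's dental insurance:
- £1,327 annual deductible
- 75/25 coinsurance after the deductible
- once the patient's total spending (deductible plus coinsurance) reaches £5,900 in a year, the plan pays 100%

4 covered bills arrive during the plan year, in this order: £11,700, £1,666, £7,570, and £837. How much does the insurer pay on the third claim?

Claim 1 — £11,700: deductible takes £1,327, £10,373 remains; 25% of £10,373 = £2,593.25. Patient owes £3,920.25 (running OOP £3,920.25). Plan pays £11,700 − £3,920.25 = £7,779.75.
Claim 2 — £1,666: deductible met; 25% of £1,666 = £416.50. Patient pays £416.50; OOP now £4,336.75. Plan pays £1,666 − £416.50 = £1,249.50.
Claim 3 — £7,570: deductible met; 25% of £7,570 = £1,892.50. OOP would hit £6,229.25 > £5,900, so the cap limits the patient to £5,900 − £4,336.75 = £1,563.25. Insurer: £7,570 − £1,563.25 = £6,006.75.

£6,006.75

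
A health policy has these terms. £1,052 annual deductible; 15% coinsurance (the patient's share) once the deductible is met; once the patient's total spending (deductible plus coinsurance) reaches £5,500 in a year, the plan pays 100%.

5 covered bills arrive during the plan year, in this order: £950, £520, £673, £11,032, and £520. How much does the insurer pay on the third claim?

Bill 1, £950: entire amount goes to the deductible. Patient owes £950 (running OOP £950). Insurer: £950 − £950 = £0.
Bill 2, £520: £102 finishes the deductible; £418 goes to coinsurance; coinsurance £418 × 15% = £62.70. Cost to patient: £164.70. OOP to date £1,114.70. Plan pays £520 − £164.70 = £355.30.
Bill 3, £673: 15% coinsurance on £673 = £100.95. Patient owes £100.95 (running OOP £1,215.65). Insurer: £673 − £100.95 = £572.05.

£572.05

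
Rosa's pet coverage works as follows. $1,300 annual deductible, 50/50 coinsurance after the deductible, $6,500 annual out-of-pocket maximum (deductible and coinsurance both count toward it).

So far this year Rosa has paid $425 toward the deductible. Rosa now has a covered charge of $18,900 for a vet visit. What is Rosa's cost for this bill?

Remaining deductible: $1,300 − $425 = $875.
That leaves $18,900 − $875 = $18,025 for coinsurance.
50% of $18,025 = $9,012.50 falls to the owner.
Owner responsibility before any cap: $875 + $9,012.50 = $9,887.50.
Adding $9,887.50 to the $425 already spent would give $10,312.50, which exceeds the $6,500 cap; the owner pays just $6,500 − $425 = $6,075.

$6,075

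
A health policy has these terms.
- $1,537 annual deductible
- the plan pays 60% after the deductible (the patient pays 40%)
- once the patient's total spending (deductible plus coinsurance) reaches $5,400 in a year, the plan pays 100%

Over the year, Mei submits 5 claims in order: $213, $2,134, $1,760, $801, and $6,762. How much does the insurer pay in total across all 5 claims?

#1 ($213): all of it applies to the deductible. Cost to patient: $213. OOP to date $213. Plan pays $213 − $213 = $0.
#2 ($2,134): deductible takes $1,324, $810 remains; 40% of $810 = $324. Patient pays $1,648; OOP now $1,861. Plan pays $2,134 − $1,648 = $486.
#3 ($1,760): deductible met; 40% of $1,760 = $704. Cost to patient: $704. OOP to date $2,565. Insurer: $1,760 − $704 = $1,056.
#4 ($801): deductible met; 40% of $801 = $320.40. Patient pays $320.40; OOP now $2,885.40. Plan pays $801 − $320.40 = $480.60.
#5 ($6,762): deductible met; 40% of $6,762 = $2,704.80. OOP would hit $5,590.20 > $5,400, so the cap limits the patient to $5,400 − $2,885.40 = $2,514.60. Insurer: $6,762 − $2,514.60 = $4,247.40.
Insurer total: $0 + $486 + $1,056 + $480.60 + $4,247.40 = $6,270.

$6,270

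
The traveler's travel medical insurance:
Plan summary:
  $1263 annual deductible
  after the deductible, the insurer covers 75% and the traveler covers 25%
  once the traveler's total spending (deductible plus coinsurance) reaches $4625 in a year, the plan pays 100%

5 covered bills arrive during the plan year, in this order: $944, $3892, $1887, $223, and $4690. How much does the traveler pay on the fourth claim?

$55.75

Claim 1 — $944: entire amount goes to the deductible. Traveler owes $944 (running OOP $944).
Claim 2 — $3892: $319 to deductible, leaving $3573; coinsurance $3573 × 25% = $893.25. Traveler pays $1212.25; OOP now $2156.25.
Claim 3 — $1887: 25% coinsurance on $1887 = $471.75. Cost to traveler: $471.75. OOP to date $2628.
Claim 4 — $223: deductible met; 25% of $223 = $55.75. Cost to traveler: $55.75. OOP to date $2683.75.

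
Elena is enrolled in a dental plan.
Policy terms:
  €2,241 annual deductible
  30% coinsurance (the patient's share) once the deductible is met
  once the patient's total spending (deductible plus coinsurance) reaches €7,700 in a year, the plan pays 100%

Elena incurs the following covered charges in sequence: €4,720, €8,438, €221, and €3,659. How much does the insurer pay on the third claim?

Claim 1 — €4,720: deductible takes €2,241, €2,479 remains; 30% of €2,479 = €743.70. Patient owes €2,984.70 (running OOP €2,984.70). Plan pays €4,720 − €2,984.70 = €1,735.30.
Claim 2 — €8,438: 30% coinsurance on €8,438 = €2,531.40. Patient pays €2,531.40; OOP now €5,516.10. Insurer: €8,438 − €2,531.40 = €5,906.60.
Claim 3 — €221: deductible already satisfied, so patient's share is 30% × €221 = €66.30. Patient pays €66.30; OOP now €5,582.40. Plan pays €221 − €66.30 = €154.70.

€154.70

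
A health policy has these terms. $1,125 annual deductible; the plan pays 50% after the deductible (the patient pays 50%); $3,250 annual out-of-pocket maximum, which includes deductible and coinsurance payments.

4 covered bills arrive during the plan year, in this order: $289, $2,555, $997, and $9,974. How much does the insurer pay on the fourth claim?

Claim 1 — $289: fully absorbed by the deductible. Patient owes $289 (running OOP $289). Insurer: $289 − $289 = $0.
Claim 2 — $2,555: deductible takes $836, $1,719 remains; 50% of $1,719 = $859.50. Cost to patient: $1,695.50. OOP to date $1,984.50. Insurer: $2,555 − $1,695.50 = $859.50.
Claim 3 — $997: deductible met; 50% of $997 = $498.50. Patient pays $498.50; OOP now $2,483. Insurer: $997 − $498.50 = $498.50.
Claim 4 — $9,974: deductible already satisfied, so patient's share is 50% × $9,974 = $4,987. Adding that to $2,483 gives $7,470, past the $3,250 cap; patient pays only $3,250 − $2,483 = $767. Plan pays $9,974 − $767 = $9,207.

$9,207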